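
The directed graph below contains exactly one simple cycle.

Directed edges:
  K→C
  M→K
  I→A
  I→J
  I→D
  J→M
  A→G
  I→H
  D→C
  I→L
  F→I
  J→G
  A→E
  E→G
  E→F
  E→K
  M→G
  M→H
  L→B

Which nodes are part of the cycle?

DFS with gray/black marking from F:
F gray
  I gray
    A gray
      E gray
        K gray
          C gray
          C black
        K black
        G gray
        G black
        E→F: F is gray → back edge
Back edge closes the cycle F → I → A → E → F; its vertices are {A, E, F, I}.

A, E, F, I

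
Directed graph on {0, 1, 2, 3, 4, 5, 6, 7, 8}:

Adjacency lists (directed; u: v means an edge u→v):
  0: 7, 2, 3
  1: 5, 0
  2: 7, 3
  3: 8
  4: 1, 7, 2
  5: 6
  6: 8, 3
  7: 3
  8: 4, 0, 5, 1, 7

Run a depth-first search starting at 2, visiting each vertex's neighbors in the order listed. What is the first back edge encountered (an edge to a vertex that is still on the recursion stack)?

6->8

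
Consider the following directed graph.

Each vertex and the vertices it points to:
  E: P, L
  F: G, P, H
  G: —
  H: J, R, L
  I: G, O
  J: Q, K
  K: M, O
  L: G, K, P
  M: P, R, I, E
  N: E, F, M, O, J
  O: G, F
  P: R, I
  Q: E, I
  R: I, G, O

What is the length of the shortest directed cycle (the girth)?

4

For each vertex v, BFS finds the shortest path from v back to v.
The shortest such closed walk is F → P → I → O → F, length 4.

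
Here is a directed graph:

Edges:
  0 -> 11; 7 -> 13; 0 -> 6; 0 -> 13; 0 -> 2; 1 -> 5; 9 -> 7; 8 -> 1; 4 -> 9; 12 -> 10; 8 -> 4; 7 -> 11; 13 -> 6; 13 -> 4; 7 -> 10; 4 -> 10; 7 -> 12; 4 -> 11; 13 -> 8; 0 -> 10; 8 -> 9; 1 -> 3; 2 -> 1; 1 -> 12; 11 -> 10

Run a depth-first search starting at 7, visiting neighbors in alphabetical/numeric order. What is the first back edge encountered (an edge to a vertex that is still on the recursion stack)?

DFS from 7 (visiting neighbors in alphabetical/numeric order); mark gray on enter, black on exit:
7 gray
  10 gray
  10 black
  11 gray
    11→10: 10 black — skip
  11 black
  12 gray
    12→10: 10 black — skip
  12 black
  13 gray
    4 gray
      9 gray
        9→7: 7 is gray → back edge
First back edge: 9 → 7.

9→7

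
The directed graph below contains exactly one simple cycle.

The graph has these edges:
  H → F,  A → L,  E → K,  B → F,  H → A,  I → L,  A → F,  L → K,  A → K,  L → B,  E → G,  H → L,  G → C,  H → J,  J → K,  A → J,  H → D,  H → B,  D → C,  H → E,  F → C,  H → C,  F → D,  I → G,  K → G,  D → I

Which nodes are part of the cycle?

DFS with gray/black marking from D:
D gray
  C gray
  C black
  I gray
    L gray
      K gray
        G gray
          G→C: C black — skip
        G black
      K black
      B gray
        F gray
          F→C: C black — skip
          F→D: D is gray → back edge
Back edge closes the cycle D → I → L → B → F → D; its vertices are {B, D, F, I, L}.

B, D, F, I, L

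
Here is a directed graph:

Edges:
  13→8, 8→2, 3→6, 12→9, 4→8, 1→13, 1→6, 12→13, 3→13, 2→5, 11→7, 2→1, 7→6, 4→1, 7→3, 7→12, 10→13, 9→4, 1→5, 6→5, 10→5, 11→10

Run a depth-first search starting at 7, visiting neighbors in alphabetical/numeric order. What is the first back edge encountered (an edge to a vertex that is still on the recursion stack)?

1->13

DFS from 7 (visiting neighbors in alphabetical/numeric order); mark gray on enter, black on exit:
7 gray
  3 gray
    6 gray
      5 gray
      5 black
    6 black
    13 gray
      8 gray
        2 gray
          1 gray
            1→5: 5 black — skip
            1→6: 6 black — skip
            1→13: 13 is gray → back edge
First back edge: 1 → 13.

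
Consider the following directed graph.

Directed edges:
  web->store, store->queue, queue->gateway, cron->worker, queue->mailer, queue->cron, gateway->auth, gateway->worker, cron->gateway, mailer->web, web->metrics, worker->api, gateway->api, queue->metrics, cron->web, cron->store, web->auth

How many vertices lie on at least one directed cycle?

5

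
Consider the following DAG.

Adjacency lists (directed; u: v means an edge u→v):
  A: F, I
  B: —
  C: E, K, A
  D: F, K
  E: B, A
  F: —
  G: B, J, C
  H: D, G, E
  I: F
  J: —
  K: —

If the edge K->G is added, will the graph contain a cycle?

Yes

Adding K→G creates a cycle iff G can already reach K.
Path from G: G → C → K.
So G → … → K → G is a cycle.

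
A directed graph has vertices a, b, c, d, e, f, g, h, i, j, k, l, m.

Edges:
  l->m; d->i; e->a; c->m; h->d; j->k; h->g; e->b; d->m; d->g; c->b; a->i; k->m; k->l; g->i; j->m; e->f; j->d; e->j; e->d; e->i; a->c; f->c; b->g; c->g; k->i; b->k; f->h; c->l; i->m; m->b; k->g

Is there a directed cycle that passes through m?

Yes

m is on a cycle iff m can reach itself via ≥1 edge.
m → b → k → m — yes.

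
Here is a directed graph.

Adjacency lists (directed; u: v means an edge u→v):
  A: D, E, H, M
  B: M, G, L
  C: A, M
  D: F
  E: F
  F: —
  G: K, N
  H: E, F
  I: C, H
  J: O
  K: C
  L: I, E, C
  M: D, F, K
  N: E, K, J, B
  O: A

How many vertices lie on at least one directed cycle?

7

A vertex is on a directed cycle iff it belongs to a strongly connected component of size ≥ 2 (or has a self-loop).
The vertices on cycles are {A, B, C, G, K, M, N} — 7 in total.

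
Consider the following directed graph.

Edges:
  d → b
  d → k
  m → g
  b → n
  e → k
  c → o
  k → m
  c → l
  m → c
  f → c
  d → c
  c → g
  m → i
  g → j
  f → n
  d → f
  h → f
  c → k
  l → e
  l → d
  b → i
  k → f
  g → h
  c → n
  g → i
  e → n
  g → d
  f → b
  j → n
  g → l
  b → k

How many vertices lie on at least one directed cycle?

10

A vertex is on a directed cycle iff it belongs to a strongly connected component of size ≥ 2 (or has a self-loop).
The vertices on cycles are {b, c, d, e, f, g, h, k, l, m} — 10 in total.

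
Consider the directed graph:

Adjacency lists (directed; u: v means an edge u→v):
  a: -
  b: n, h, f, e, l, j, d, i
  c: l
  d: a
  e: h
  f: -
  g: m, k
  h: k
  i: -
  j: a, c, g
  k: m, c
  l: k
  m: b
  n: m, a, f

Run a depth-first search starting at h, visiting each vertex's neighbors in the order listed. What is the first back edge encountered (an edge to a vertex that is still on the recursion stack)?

n→m

DFS from h (visiting each vertex's neighbors in the order listed); mark gray on enter, black on exit:
h gray
  k gray
    m gray
      b gray
        n gray
          n→m: m is gray → back edge
First back edge: n → m.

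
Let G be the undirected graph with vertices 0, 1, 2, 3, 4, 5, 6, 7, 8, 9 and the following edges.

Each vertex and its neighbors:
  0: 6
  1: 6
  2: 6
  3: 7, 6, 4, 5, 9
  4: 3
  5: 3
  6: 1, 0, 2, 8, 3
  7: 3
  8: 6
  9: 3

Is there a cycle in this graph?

No

DFS, tracking each vertex's parent; an edge to a visited non-parent vertex closes a cycle.
Start from 2:
visit 2 (parent –)
  visit 6 (parent 2)
    visit 1 (parent 6)
      1–6: parent, skip
    visit 0 (parent 6)
      0–6: parent, skip
    6–2: parent, skip
    visit 8 (parent 6)
      8–6: parent, skip
    visit 3 (parent 6)
      visit 7 (parent 3)
        7–3: parent, skip
      3–6: parent, skip
      visit 4 (parent 3)
        4–3: parent, skip
      visit 5 (parent 3)
        5–3: parent, skip
      visit 9 (parent 3)
        9–3: parent, skip
No non-parent visited neighbor found — the graph is a forest.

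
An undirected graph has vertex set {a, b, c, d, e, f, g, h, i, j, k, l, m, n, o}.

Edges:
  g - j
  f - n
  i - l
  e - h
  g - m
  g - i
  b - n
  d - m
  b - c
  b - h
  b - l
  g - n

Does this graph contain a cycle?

Yes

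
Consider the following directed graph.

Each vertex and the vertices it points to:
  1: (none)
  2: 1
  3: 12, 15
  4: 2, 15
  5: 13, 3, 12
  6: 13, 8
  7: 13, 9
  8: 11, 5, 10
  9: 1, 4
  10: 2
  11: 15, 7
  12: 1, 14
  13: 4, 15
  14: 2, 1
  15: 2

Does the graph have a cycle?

DFS with white/gray/black marking, starting from 7:
7 gray
  13 gray
    4 gray
      2 gray
        1 gray
        1 black
      2 black
      15 gray
        15→2: 2 black — skip
      15 black
    4 black
    13→15: 15 black — skip
  13 black
  9 gray
    9→1: 1 black — skip
    9→4: 4 black — skip
  9 black
7 black
3 gray
  12 gray
    12→1: 1 black — skip
    14 gray
      14→2: 2 black — skip
      14→1: 1 black — skip
    14 black
  12 black
  3→15: 15 black — skip
3 black
5 gray
  5→13: 13 black — skip
  5→3: 3 black — skip
  5→12: 12 black — skip
5 black
6 gray
  6→13: 13 black — skip
  8 gray
    11 gray
      11→15: 15 black — skip
      11→7: 7 black — skip
    11 black
    8→5: 5 black — skip
    10 gray
      10→2: 2 black — skip
    10 black
  8 black
6 black
Every edge goes to a white or black vertex — no back edge, so the graph is acyclic.

No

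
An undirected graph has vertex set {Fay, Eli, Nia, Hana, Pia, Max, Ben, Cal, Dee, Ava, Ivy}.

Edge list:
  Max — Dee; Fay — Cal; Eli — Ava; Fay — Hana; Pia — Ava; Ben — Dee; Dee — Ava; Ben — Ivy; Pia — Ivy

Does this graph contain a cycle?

DFS, tracking each vertex's parent; an edge to a visited non-parent vertex closes a cycle.
Start from Fay:
visit Fay (parent –)
  visit Cal (parent Fay)
    Cal–Fay: parent, skip
  visit Hana (parent Fay)
    Hana–Fay: parent, skip
visit Eli (parent –)
  visit Ava (parent Eli)
    Ava–Eli: parent, skip
    visit Dee (parent Ava)
      Dee–Ava: parent, skip
      visit Max (parent Dee)
        Max–Dee: parent, skip
      visit Ben (parent Dee)
        Ben–Dee: parent, skip
        visit Ivy (parent Ben)
          visit Pia (parent Ivy)
            Pia–Ava: Ava visited and ≠ parent → cycle
Cycle: Ava – Dee – Ben – Ivy – Pia – Ava.

Yes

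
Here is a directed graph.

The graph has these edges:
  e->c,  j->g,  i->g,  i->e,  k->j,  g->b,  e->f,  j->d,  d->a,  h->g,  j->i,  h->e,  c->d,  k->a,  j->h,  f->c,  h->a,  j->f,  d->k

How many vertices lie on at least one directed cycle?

8

A vertex is on a directed cycle iff it belongs to a strongly connected component of size ≥ 2 (or has a self-loop).
The vertices on cycles are {c, d, e, f, h, i, j, k} — 8 in total.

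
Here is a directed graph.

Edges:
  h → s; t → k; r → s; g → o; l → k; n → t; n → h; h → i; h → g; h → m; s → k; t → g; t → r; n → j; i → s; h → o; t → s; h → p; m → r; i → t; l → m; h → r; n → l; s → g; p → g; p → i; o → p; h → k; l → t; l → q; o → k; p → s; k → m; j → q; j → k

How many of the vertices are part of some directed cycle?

A vertex is on a directed cycle iff it belongs to a strongly connected component of size ≥ 2 (or has a self-loop).
The vertices on cycles are {g, i, k, m, o, p, r, s, t} — 9 in total.

9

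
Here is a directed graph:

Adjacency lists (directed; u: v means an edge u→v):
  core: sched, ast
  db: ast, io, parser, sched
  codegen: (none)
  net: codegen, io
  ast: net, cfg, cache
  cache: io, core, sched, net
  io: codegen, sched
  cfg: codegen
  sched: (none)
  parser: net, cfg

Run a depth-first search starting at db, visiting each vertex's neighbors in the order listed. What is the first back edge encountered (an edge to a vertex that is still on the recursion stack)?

core→ast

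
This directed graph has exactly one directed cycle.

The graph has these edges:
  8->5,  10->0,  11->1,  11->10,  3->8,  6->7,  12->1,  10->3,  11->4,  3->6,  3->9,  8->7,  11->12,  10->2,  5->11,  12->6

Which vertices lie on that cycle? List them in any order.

DFS with gray/black marking from 5:
5 gray
  11 gray
    4 gray
    4 black
    10 gray
      2 gray
      2 black
      0 gray
      0 black
      3 gray
        6 gray
          7 gray
          7 black
        6 black
        9 gray
        9 black
        8 gray
          8→5: 5 is gray → back edge
Back edge closes the cycle 5 → 11 → 10 → 3 → 8 → 5; its vertices are {3, 5, 8, 10, 11}.

3, 5, 8, 10, 11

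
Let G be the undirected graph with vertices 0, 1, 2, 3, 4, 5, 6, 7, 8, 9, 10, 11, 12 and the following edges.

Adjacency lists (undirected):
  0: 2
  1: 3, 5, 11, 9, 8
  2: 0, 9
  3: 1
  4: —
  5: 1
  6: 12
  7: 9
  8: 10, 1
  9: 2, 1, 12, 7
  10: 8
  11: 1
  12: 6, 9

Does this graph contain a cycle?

No

DFS, tracking each vertex's parent; an edge to a visited non-parent vertex closes a cycle.
Start from 12:
visit 12 (parent –)
  visit 6 (parent 12)
    6–12: parent, skip
  visit 9 (parent 12)
    visit 2 (parent 9)
      visit 0 (parent 2)
        0–2: parent, skip
      2–9: parent, skip
    visit 1 (parent 9)
      visit 3 (parent 1)
        3–1: parent, skip
      visit 5 (parent 1)
        5–1: parent, skip
      visit 11 (parent 1)
        11–1: parent, skip
      1–9: parent, skip
      visit 8 (parent 1)
        visit 10 (parent 8)
          10–8: parent, skip
        8–1: parent, skip
    9–12: parent, skip
    visit 7 (parent 9)
      7–9: parent, skip
visit 4 (parent –)
No non-parent visited neighbor found — the graph is a forest.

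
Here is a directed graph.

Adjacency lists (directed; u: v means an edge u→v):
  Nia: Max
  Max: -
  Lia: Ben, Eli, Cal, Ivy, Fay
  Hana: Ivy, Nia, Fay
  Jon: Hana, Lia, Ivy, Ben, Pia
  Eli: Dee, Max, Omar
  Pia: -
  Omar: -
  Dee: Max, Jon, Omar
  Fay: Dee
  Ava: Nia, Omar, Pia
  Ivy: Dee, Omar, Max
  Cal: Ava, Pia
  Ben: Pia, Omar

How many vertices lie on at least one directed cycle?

A vertex is on a directed cycle iff it belongs to a strongly connected component of size ≥ 2 (or has a self-loop).
The vertices on cycles are {Dee, Eli, Fay, Ivy, Jon, Lia, Hana} — 7 in total.

7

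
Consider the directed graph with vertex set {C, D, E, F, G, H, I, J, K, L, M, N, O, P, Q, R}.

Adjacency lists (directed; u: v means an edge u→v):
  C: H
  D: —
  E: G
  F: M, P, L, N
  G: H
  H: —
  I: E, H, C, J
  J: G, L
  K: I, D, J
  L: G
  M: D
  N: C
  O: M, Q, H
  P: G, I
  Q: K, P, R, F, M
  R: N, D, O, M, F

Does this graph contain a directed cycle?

Yes

DFS with white/gray/black marking, starting from L:
L gray
  G gray
    H gray
    H black
  G black
L black
C gray
  C→H: H black — skip
C black
D gray
D black
E gray
  E→G: G black — skip
E black
F gray
  M gray
    M→D: D black — skip
  M black
  P gray
    P→G: G black — skip
    I gray
      I→E: E black — skip
      I→H: H black — skip
      I→C: C black — skip
      J gray
        J→G: G black — skip
        J→L: L black — skip
      J black
    I black
  P black
  F→L: L black — skip
  N gray
    N→C: C black — skip
  N black
F black
K gray
  K→I: I black — skip
  K→D: D black — skip
  K→J: J black — skip
K black
O gray
  O→M: M black — skip
  Q gray
    Q→K: K black — skip
    Q→P: P black — skip
    R gray
      R→N: N black — skip
      R→D: D black — skip
      R→O: O is gray → back edge
Back edge found, so a cycle exists: O → Q → R → O.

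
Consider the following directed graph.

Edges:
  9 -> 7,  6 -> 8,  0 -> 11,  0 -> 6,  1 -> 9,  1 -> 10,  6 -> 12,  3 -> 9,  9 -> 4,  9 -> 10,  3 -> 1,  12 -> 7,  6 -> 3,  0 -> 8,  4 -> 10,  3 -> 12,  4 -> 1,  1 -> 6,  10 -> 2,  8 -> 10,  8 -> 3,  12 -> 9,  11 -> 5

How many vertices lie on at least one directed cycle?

7

A vertex is on a directed cycle iff it belongs to a strongly connected component of size ≥ 2 (or has a self-loop).
The vertices on cycles are {1, 3, 4, 6, 8, 9, 12} — 7 in total.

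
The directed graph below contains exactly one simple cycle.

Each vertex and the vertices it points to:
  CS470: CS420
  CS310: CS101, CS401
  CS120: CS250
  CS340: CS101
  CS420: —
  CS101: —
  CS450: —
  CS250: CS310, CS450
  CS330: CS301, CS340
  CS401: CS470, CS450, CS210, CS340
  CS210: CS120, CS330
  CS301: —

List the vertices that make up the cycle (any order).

CS120, CS210, CS250, CS310, CS401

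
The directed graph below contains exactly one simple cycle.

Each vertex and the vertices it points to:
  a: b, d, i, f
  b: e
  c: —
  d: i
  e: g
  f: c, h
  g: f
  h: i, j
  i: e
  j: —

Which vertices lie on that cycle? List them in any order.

e, f, g, h, i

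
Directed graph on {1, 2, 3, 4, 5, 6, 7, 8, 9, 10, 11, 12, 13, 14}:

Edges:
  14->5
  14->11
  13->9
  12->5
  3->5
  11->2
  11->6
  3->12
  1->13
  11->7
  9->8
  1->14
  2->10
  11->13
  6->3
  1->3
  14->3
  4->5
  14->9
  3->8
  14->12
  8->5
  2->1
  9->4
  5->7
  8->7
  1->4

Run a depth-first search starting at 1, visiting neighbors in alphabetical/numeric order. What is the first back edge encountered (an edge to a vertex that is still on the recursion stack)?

2→1

DFS from 1 (visiting neighbors in alphabetical/numeric order); mark gray on enter, black on exit:
1 gray
  3 gray
    5 gray
      7 gray
      7 black
    5 black
    8 gray
      8→5: 5 black — skip
      8→7: 7 black — skip
    8 black
    12 gray
      12→5: 5 black — skip
    12 black
  3 black
  4 gray
    4→5: 5 black — skip
  4 black
  13 gray
    9 gray
      9→4: 4 black — skip
      9→8: 8 black — skip
    9 black
  13 black
  14 gray
    14→3: 3 black — skip
    14→5: 5 black — skip
    14→9: 9 black — skip
    11 gray
      2 gray
        2→1: 1 is gray → back edge
First back edge: 2 → 1.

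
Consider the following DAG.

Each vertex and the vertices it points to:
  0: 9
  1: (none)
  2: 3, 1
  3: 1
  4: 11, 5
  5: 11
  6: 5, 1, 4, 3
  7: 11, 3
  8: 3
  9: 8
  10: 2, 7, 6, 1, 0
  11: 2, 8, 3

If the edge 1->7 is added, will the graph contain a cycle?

Yes

Adding 1→7 creates a cycle iff 7 can already reach 1.
Path from 7: 7 → 3 → 1.
So 7 → … → 1 → 7 is a cycle.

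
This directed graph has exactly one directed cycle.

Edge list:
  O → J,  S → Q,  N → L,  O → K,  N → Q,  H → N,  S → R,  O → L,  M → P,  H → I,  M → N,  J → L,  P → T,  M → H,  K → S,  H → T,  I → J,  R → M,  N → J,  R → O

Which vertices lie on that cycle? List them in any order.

K, O, R, S

DFS with gray/black marking from S:
S gray
  Q gray
  Q black
  R gray
    M gray
      P gray
        T gray
        T black
      P black
      N gray
        N→Q: Q black — skip
        L gray
        L black
        J gray
          J→L: L black — skip
        J black
      N black
      H gray
        H→T: T black — skip
        H→N: N black — skip
        I gray
          I→J: J black — skip
        I black
      H black
    M black
    O gray
      O→J: J black — skip
      O→L: L black — skip
      K gray
        K→S: S is gray → back edge
Back edge closes the cycle S → R → O → K → S; its vertices are {K, O, R, S}.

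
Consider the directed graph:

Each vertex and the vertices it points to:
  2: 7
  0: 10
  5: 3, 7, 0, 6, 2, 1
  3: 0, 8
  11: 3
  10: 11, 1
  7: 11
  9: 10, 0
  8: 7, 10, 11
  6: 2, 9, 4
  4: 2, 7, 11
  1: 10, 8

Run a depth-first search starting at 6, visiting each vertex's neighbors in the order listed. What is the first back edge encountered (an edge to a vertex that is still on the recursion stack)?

DFS from 6 (visiting each vertex's neighbors in the order listed); mark gray on enter, black on exit:
6 gray
  2 gray
    7 gray
      11 gray
        3 gray
          0 gray
            10 gray
              10→11: 11 is gray → back edge
First back edge: 10 → 11.

10→11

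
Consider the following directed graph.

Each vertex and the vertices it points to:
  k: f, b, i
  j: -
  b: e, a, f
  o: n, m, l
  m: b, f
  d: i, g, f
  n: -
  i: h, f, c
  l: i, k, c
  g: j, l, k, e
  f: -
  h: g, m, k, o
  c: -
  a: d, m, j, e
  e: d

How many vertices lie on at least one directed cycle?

11

A vertex is on a directed cycle iff it belongs to a strongly connected component of size ≥ 2 (or has a self-loop).
The vertices on cycles are {a, b, d, e, g, h, i, k, l, m, o} — 11 in total.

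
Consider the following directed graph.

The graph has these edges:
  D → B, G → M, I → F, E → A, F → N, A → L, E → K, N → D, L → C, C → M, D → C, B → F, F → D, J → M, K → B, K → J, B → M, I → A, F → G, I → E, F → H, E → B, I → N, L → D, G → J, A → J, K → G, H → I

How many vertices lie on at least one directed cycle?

A vertex is on a directed cycle iff it belongs to a strongly connected component of size ≥ 2 (or has a self-loop).
The vertices on cycles are {A, B, D, E, F, H, I, K, L, N} — 10 in total.

10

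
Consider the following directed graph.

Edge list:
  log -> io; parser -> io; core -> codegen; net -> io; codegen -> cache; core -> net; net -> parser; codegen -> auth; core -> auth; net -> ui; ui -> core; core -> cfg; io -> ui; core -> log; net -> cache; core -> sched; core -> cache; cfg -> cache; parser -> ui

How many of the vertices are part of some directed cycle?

6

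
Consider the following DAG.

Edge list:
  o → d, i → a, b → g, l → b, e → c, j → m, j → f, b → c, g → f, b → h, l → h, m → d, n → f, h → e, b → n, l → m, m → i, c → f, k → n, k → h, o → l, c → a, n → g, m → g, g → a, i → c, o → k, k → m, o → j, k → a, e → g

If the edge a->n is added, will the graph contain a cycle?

Yes

Adding a→n creates a cycle iff n can already reach a.
Path from n: n → g → a.
So n → … → a → n is a cycle.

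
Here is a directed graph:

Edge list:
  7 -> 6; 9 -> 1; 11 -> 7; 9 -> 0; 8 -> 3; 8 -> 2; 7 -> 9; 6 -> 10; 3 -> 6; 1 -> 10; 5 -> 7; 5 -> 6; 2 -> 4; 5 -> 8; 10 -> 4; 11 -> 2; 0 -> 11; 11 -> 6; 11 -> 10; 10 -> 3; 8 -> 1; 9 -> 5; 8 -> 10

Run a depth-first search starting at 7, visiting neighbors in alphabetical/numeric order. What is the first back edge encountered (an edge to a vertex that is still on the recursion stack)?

DFS from 7 (visiting neighbors in alphabetical/numeric order); mark gray on enter, black on exit:
7 gray
  6 gray
    10 gray
      3 gray
        3→6: 6 is gray → back edge
First back edge: 3 → 6.

3->6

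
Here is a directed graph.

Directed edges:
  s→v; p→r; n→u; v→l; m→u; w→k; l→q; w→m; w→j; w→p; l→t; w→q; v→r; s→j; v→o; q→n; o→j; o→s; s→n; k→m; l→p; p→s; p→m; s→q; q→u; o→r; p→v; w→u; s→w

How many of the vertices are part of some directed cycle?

6

A vertex is on a directed cycle iff it belongs to a strongly connected component of size ≥ 2 (or has a self-loop).
The vertices on cycles are {l, o, p, s, v, w} — 6 in total.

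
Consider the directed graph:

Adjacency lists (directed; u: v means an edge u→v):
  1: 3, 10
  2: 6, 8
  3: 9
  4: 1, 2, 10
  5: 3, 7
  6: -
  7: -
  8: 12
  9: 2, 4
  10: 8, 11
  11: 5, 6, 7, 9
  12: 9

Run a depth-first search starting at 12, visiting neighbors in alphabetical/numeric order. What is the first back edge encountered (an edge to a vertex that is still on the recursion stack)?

8→12

DFS from 12 (visiting neighbors in alphabetical/numeric order); mark gray on enter, black on exit:
12 gray
  9 gray
    2 gray
      6 gray
      6 black
      8 gray
        8→12: 12 is gray → back edge
First back edge: 8 → 12.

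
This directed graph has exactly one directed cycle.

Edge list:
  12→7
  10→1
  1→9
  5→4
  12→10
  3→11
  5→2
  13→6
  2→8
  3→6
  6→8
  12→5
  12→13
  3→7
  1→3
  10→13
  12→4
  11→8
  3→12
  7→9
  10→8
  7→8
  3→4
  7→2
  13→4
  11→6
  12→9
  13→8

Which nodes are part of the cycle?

DFS with gray/black marking from 12:
12 gray
  7 gray
    8 gray
    8 black
    9 gray
    9 black
    2 gray
      2→8: 8 black — skip
    2 black
  7 black
  13 gray
    4 gray
    4 black
    13→8: 8 black — skip
    6 gray
      6→8: 8 black — skip
    6 black
  13 black
  10 gray
    10→13: 13 black — skip
    1 gray
      1→9: 9 black — skip
      3 gray
        3→6: 6 black — skip
        11 gray
          11→8: 8 black — skip
          11→6: 6 black — skip
        11 black
        3→7: 7 black — skip
        3→4: 4 black — skip
        3→12: 12 is gray → back edge
Back edge closes the cycle 12 → 10 → 1 → 3 → 12; its vertices are {1, 3, 10, 12}.

1, 3, 10, 12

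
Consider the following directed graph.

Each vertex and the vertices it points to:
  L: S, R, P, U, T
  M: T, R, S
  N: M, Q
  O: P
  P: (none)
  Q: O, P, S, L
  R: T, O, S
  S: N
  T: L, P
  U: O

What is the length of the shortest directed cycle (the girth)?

2

For each vertex v, BFS finds the shortest path from v back to v.
The shortest such closed walk is L → T → L, length 2.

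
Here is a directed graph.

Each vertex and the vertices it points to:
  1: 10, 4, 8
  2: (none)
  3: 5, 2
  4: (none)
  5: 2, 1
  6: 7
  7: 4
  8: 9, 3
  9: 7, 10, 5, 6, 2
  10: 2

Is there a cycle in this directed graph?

Yes

DFS with white/gray/black marking, starting from 2:
2 gray
2 black
1 gray
  10 gray
    10→2: 2 black — skip
  10 black
  4 gray
  4 black
  8 gray
    9 gray
      7 gray
        7→4: 4 black — skip
      7 black
      9→10: 10 black — skip
      5 gray
        5→2: 2 black — skip
        5→1: 1 is gray → back edge
Back edge found, so a cycle exists: 1 → 8 → 9 → 5 → 1.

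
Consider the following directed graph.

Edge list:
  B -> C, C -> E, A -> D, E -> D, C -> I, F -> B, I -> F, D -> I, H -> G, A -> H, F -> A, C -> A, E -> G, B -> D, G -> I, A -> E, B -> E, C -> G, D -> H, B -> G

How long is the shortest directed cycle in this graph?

4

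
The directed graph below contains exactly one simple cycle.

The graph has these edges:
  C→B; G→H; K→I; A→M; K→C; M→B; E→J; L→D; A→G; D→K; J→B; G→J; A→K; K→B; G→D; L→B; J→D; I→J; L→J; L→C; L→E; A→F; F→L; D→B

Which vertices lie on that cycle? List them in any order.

D, I, J, K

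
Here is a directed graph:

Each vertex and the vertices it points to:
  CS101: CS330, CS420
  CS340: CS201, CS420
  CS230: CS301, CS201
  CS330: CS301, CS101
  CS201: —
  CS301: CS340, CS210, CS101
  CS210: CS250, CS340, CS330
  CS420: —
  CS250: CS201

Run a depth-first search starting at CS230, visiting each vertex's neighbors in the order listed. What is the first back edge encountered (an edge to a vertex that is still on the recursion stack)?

CS330→CS301

DFS from CS230 (visiting each vertex's neighbors in the order listed); mark gray on enter, black on exit:
CS230 gray
  CS301 gray
    CS340 gray
      CS201 gray
      CS201 black
      CS420 gray
      CS420 black
    CS340 black
    CS210 gray
      CS250 gray
        CS250→CS201: CS201 black — skip
      CS250 black
      CS210→CS340: CS340 black — skip
      CS330 gray
        CS330→CS301: CS301 is gray → back edge
First back edge: CS330 → CS301.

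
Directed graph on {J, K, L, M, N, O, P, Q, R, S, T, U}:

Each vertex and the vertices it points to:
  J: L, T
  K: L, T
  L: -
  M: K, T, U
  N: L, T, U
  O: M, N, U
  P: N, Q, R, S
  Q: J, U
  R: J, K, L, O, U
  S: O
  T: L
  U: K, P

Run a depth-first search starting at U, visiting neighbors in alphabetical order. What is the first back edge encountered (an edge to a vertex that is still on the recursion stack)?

N→U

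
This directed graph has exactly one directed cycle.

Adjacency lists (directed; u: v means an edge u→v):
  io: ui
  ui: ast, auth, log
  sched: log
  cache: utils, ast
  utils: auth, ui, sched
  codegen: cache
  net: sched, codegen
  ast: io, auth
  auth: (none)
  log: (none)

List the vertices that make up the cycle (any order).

io, ui, ast

DFS with gray/black marking from ast:
ast gray
  io gray
    ui gray
      ui→ast: ast is gray → back edge
Back edge closes the cycle ast → io → ui → ast; its vertices are {io, ui, ast}.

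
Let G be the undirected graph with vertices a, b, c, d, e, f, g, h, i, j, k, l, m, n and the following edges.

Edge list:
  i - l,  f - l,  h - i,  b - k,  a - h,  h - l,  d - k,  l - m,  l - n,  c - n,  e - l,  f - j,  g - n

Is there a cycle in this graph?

Yes

DFS, tracking each vertex's parent; an edge to a visited non-parent vertex closes a cycle.
Start from a:
visit a (parent –)
  visit h (parent a)
    visit i (parent h)
      i–h: parent, skip
      visit l (parent i)
        l–h: h visited and ≠ parent → cycle
Cycle: h – i – l – h.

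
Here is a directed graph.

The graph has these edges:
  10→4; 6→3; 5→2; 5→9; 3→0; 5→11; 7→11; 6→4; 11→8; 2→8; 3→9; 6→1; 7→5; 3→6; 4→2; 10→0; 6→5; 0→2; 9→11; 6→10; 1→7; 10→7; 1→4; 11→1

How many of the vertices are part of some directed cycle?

7

A vertex is on a directed cycle iff it belongs to a strongly connected component of size ≥ 2 (or has a self-loop).
The vertices on cycles are {1, 3, 5, 6, 7, 9, 11} — 7 in total.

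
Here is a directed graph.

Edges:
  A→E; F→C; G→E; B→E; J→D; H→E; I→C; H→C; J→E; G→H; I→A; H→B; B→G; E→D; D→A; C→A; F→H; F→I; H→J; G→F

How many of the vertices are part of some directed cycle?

7

A vertex is on a directed cycle iff it belongs to a strongly connected component of size ≥ 2 (or has a self-loop).
The vertices on cycles are {A, B, D, E, F, G, H} — 7 in total.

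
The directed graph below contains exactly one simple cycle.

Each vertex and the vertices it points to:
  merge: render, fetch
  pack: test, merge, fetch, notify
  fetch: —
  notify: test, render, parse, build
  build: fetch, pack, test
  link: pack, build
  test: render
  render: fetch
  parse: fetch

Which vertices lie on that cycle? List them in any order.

pack, build, notify

DFS with gray/black marking from build:
build gray
  fetch gray
  fetch black
  pack gray
    test gray
      render gray
        render→fetch: fetch black — skip
      render black
    test black
    merge gray
      merge→render: render black — skip
      merge→fetch: fetch black — skip
    merge black
    pack→fetch: fetch black — skip
    notify gray
      notify→test: test black — skip
      notify→render: render black — skip
      parse gray
        parse→fetch: fetch black — skip
      parse black
      notify→build: build is gray → back edge
Back edge closes the cycle build → pack → notify → build; its vertices are {pack, build, notify}.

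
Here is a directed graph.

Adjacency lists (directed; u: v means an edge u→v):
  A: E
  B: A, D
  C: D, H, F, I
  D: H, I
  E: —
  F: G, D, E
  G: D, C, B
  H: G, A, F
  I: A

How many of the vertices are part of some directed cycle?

6

A vertex is on a directed cycle iff it belongs to a strongly connected component of size ≥ 2 (or has a self-loop).
The vertices on cycles are {B, C, D, F, G, H} — 6 in total.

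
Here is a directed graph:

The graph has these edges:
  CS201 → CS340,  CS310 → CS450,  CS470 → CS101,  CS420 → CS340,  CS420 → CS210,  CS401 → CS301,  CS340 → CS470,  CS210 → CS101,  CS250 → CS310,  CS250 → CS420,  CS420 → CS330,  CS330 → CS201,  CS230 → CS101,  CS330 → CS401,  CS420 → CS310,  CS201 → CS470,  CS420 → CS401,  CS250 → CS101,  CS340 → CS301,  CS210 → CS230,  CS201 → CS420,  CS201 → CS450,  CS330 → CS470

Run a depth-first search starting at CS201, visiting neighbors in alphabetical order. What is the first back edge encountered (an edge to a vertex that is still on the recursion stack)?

DFS from CS201 (visiting neighbors in alphabetical order); mark gray on enter, black on exit:
CS201 gray
  CS340 gray
    CS301 gray
    CS301 black
    CS470 gray
      CS101 gray
      CS101 black
    CS470 black
  CS340 black
  CS420 gray
    CS210 gray
      CS210→CS101: CS101 black — skip
      CS230 gray
        CS230→CS101: CS101 black — skip
      CS230 black
    CS210 black
    CS310 gray
      CS450 gray
      CS450 black
    CS310 black
    CS330 gray
      CS330→CS201: CS201 is gray → back edge
First back edge: CS330 → CS201.

CS330→CS201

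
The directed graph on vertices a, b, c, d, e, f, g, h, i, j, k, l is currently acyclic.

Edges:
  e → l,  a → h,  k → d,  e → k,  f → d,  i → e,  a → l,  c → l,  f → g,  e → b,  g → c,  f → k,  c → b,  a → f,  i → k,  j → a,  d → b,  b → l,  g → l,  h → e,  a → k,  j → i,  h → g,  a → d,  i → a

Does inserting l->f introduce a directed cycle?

Yes

Adding l→f creates a cycle iff f can already reach l.
Path from f: f → g → l.
So f → … → l → f is a cycle.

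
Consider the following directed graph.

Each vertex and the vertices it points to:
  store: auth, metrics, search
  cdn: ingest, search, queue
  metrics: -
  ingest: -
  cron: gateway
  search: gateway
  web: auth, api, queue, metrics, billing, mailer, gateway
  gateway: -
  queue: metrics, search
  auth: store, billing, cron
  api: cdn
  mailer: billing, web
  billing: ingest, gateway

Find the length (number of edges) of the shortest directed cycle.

For each vertex v, BFS finds the shortest path from v back to v.
The shortest such closed walk is web → mailer → web, length 2.

2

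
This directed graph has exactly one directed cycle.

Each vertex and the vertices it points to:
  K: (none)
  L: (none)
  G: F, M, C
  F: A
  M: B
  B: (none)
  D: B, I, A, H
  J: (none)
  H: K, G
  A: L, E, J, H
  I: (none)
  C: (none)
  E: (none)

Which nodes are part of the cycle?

DFS with gray/black marking from A:
A gray
  L gray
  L black
  E gray
  E black
  J gray
  J black
  H gray
    K gray
    K black
    G gray
      F gray
        F→A: A is gray → back edge
Back edge closes the cycle A → H → G → F → A; its vertices are {A, F, G, H}.

A, F, G, H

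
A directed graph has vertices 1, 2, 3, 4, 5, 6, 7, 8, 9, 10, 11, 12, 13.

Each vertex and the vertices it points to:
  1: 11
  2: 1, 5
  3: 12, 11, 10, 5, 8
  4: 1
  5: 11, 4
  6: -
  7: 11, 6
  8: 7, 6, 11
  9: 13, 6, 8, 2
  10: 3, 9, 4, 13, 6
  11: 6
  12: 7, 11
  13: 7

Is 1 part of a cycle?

1 lies on a cycle iff there is a path from 1 back to itself.
Exploring from 1, it never reaches itself; equivalently, its strongly connected component is a singleton.

No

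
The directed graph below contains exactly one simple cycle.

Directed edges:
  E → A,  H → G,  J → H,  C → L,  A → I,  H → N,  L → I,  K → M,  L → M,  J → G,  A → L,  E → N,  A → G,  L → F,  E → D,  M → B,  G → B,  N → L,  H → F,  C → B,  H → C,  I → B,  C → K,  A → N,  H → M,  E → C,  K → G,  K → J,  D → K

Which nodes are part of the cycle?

DFS with gray/black marking from K:
K gray
  J gray
    H gray
      M gray
        B gray
        B black
      M black
      N gray
        L gray
          F gray
          F black
          I gray
            I→B: B black — skip
          I black
          L→M: M black — skip
        L black
      N black
      H→F: F black — skip
      G gray
        G→B: B black — skip
      G black
      C gray
        C→B: B black — skip
        C→K: K is gray → back edge
Back edge closes the cycle K → J → H → C → K; its vertices are {C, H, J, K}.

C, H, J, K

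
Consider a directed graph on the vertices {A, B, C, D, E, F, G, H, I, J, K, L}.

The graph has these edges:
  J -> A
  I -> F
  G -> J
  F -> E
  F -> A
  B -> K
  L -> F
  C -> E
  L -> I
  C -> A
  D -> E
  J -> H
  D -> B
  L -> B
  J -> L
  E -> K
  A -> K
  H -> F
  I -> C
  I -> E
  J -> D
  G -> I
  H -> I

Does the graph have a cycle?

No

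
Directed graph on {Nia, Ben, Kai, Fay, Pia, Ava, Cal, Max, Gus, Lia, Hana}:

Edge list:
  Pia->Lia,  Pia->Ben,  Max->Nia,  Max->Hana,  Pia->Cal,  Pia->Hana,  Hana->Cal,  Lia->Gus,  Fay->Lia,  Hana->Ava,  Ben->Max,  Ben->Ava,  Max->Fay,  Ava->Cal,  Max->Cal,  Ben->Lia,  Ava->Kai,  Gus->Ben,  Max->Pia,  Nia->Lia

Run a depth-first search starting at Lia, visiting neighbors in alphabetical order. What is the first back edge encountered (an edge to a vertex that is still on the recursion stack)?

DFS from Lia (visiting neighbors in alphabetical order); mark gray on enter, black on exit:
Lia gray
  Gus gray
    Ben gray
      Ava gray
        Cal gray
        Cal black
        Kai gray
        Kai black
      Ava black
      Ben→Lia: Lia is gray → back edge
First back edge: Ben → Lia.

Ben->Lia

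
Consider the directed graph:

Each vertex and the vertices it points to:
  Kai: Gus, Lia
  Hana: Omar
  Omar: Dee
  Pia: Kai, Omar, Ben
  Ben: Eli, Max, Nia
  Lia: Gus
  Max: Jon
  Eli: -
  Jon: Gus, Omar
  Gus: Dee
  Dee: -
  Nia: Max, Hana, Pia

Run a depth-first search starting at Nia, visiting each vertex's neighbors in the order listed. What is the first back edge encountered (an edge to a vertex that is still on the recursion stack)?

Ben->Nia

DFS from Nia (visiting each vertex's neighbors in the order listed); mark gray on enter, black on exit:
Nia gray
  Max gray
    Jon gray
      Gus gray
        Dee gray
        Dee black
      Gus black
      Omar gray
        Omar→Dee: Dee black — skip
      Omar black
    Jon black
  Max black
  Hana gray
    Hana→Omar: Omar black — skip
  Hana black
  Pia gray
    Kai gray
      Kai→Gus: Gus black — skip
      Lia gray
        Lia→Gus: Gus black — skip
      Lia black
    Kai black
    Pia→Omar: Omar black — skip
    Ben gray
      Eli gray
      Eli black
      Ben→Max: Max black — skip
      Ben→Nia: Nia is gray → back edge
First back edge: Ben → Nia.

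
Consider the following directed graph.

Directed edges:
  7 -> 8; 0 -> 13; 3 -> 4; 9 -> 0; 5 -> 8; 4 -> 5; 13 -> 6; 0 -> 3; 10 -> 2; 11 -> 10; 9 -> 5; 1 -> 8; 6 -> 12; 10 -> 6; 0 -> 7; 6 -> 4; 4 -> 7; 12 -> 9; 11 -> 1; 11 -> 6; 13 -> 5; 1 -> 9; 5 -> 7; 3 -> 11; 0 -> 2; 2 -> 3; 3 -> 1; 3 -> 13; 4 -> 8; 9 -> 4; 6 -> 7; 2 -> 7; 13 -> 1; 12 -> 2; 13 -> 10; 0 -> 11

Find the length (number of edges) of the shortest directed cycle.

4

For each vertex v, BFS finds the shortest path from v back to v.
The shortest such closed walk is 0 → 11 → 1 → 9 → 0, length 4.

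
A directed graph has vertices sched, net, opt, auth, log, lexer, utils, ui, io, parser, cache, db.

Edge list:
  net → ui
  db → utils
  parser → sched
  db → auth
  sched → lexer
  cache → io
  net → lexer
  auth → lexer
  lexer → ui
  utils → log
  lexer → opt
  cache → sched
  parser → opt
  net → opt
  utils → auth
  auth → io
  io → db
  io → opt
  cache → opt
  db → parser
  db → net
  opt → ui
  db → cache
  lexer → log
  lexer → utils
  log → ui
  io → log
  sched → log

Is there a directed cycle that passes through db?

db is on a cycle iff db can reach itself via ≥1 edge.
db → cache → io → db — yes.

Yes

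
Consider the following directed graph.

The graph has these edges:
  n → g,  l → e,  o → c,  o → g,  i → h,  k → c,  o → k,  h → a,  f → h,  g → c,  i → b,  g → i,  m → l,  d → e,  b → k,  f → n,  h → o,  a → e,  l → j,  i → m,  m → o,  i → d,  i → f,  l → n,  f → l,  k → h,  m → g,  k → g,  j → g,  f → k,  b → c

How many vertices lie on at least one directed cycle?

11

A vertex is on a directed cycle iff it belongs to a strongly connected component of size ≥ 2 (or has a self-loop).
The vertices on cycles are {b, f, g, h, i, j, k, l, m, n, o} — 11 in total.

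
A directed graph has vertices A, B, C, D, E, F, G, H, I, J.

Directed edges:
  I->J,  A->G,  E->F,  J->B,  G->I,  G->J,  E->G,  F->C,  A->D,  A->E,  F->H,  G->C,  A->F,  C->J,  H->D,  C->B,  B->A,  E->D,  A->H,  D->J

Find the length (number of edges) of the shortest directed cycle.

4

For each vertex v, BFS finds the shortest path from v back to v.
The shortest such closed walk is B → A → D → J → B, length 4.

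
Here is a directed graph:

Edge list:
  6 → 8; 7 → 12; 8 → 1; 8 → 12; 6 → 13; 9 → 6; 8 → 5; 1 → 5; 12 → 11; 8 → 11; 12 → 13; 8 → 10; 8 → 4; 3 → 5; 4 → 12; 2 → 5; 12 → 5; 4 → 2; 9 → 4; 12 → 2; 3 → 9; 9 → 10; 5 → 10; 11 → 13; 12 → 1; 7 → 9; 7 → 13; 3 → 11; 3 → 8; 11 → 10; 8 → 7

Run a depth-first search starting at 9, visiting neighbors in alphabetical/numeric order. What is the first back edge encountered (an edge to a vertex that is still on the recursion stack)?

DFS from 9 (visiting neighbors in alphabetical/numeric order); mark gray on enter, black on exit:
9 gray
  4 gray
    2 gray
      5 gray
        10 gray
        10 black
      5 black
    2 black
    12 gray
      1 gray
        1→5: 5 black — skip
      1 black
      12→2: 2 black — skip
      12→5: 5 black — skip
      11 gray
        11→10: 10 black — skip
        13 gray
        13 black
      11 black
      12→13: 13 black — skip
    12 black
  4 black
  6 gray
    8 gray
      8→1: 1 black — skip
      8→4: 4 black — skip
      8→5: 5 black — skip
      7 gray
        7→9: 9 is gray → back edge
First back edge: 7 → 9.

7→9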